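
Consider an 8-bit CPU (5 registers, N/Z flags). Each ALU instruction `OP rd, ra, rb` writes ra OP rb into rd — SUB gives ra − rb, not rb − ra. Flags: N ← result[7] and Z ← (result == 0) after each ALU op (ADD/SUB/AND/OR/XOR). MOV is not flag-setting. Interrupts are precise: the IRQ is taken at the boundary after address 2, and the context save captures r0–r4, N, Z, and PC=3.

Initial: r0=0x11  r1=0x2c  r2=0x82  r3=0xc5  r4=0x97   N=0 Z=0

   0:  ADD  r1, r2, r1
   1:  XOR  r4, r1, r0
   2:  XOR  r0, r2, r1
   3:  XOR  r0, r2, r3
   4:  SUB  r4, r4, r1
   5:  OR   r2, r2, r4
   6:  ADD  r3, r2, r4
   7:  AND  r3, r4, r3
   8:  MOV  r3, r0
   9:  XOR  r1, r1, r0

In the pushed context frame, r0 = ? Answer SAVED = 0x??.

after  0: r0=0x11 r1=0xae r2=0x82 r3=0xc5 r4=0x97  N=1 Z=0
after  1: r0=0x11 r1=0xae r2=0x82 r3=0xc5 r4=0xbf  N=1 Z=0
after  2: r0=0x2c r1=0xae r2=0x82 r3=0xc5 r4=0xbf  N=0 Z=0
-- IRQ taken; context saved, return-PC = 3 --

SAVED = 0x2c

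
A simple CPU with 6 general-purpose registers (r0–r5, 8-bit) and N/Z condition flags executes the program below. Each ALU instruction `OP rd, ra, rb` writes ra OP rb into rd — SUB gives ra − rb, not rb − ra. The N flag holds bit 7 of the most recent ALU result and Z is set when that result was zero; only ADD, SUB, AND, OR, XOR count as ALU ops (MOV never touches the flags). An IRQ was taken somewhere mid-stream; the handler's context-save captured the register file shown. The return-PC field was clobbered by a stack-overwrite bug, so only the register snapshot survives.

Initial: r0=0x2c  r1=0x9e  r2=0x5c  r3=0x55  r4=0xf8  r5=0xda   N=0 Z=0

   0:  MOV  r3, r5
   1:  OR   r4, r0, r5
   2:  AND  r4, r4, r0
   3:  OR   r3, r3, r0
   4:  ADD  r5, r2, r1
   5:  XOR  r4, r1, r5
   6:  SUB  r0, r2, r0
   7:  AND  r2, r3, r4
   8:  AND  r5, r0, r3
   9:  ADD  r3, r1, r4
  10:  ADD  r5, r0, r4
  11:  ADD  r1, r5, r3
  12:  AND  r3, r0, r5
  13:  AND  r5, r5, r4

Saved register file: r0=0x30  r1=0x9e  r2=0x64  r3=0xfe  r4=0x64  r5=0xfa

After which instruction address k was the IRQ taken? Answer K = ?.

after  0: r0=0x2c r1=0x9e r2=0x5c r3=0xda r4=0xf8 r5=0xda  N=0 Z=0
after  1: r0=0x2c r1=0x9e r2=0x5c r3=0xda r4=0xfe r5=0xda  N=1 Z=0
after  2: r0=0x2c r1=0x9e r2=0x5c r3=0xda r4=0x2c r5=0xda  N=0 Z=0
after  3: r0=0x2c r1=0x9e r2=0x5c r3=0xfe r4=0x2c r5=0xda  N=1 Z=0
after  4: r0=0x2c r1=0x9e r2=0x5c r3=0xfe r4=0x2c r5=0xfa  N=1 Z=0
after  5: r0=0x2c r1=0x9e r2=0x5c r3=0xfe r4=0x64 r5=0xfa  N=0 Z=0
after  6: r0=0x30 r1=0x9e r2=0x5c r3=0xfe r4=0x64 r5=0xfa  N=0 Z=0
after  7: r0=0x30 r1=0x9e r2=0x64 r3=0xfe r4=0x64 r5=0xfa  N=0 Z=0
-- IRQ taken; context saved, return-PC = 8 --

K = 7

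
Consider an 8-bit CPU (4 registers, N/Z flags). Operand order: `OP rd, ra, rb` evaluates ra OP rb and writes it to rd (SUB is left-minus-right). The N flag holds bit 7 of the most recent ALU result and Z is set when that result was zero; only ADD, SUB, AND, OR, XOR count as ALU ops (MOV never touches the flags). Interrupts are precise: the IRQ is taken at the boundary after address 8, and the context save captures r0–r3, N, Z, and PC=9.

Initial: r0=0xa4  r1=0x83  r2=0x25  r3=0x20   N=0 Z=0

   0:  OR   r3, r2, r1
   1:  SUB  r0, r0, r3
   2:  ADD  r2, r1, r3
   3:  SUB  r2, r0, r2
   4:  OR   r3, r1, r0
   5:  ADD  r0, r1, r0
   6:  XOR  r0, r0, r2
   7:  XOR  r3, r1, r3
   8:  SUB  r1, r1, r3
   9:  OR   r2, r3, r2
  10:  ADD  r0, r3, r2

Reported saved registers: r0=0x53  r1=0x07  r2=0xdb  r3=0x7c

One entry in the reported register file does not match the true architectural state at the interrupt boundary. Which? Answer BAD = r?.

BAD = r2

after  0: r0=0xa4 r1=0x83 r2=0x25 r3=0xa7  N=1 Z=0
after  1: r0=0xfd r1=0x83 r2=0x25 r3=0xa7  N=1 Z=0
after  2: r0=0xfd r1=0x83 r2=0x2a r3=0xa7  N=0 Z=0
after  3: r0=0xfd r1=0x83 r2=0xd3 r3=0xa7  N=1 Z=0
after  4: r0=0xfd r1=0x83 r2=0xd3 r3=0xff  N=1 Z=0
after  5: r0=0x80 r1=0x83 r2=0xd3 r3=0xff  N=1 Z=0
after  6: r0=0x53 r1=0x83 r2=0xd3 r3=0xff  N=0 Z=0
after  7: r0=0x53 r1=0x83 r2=0xd3 r3=0x7c  N=0 Z=0
after  8: r0=0x53 r1=0x07 r2=0xd3 r3=0x7c  N=0 Z=0
-- IRQ taken; context saved, return-PC = 9 --
mismatch: r2: reported 0xdb vs actual 0xd3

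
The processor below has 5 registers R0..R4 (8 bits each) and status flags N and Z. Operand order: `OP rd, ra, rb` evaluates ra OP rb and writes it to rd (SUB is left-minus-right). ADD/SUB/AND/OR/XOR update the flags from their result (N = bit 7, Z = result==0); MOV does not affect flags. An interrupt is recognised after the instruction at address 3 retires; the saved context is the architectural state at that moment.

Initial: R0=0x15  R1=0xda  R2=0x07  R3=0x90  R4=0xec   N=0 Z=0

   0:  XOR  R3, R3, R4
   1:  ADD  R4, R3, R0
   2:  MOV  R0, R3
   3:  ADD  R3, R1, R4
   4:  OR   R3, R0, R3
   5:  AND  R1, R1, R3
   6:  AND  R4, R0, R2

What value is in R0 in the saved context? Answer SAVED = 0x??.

SAVED = 0x7c

after  0: R0=0x15 R1=0xda R2=0x07 R3=0x7c R4=0xec  N=0 Z=0
after  1: R0=0x15 R1=0xda R2=0x07 R3=0x7c R4=0x91  N=1 Z=0
after  2: R0=0x7c R1=0xda R2=0x07 R3=0x7c R4=0x91  N=1 Z=0
after  3: R0=0x7c R1=0xda R2=0x07 R3=0x6b R4=0x91  N=0 Z=0
-- IRQ taken; context saved, return-PC = 4 --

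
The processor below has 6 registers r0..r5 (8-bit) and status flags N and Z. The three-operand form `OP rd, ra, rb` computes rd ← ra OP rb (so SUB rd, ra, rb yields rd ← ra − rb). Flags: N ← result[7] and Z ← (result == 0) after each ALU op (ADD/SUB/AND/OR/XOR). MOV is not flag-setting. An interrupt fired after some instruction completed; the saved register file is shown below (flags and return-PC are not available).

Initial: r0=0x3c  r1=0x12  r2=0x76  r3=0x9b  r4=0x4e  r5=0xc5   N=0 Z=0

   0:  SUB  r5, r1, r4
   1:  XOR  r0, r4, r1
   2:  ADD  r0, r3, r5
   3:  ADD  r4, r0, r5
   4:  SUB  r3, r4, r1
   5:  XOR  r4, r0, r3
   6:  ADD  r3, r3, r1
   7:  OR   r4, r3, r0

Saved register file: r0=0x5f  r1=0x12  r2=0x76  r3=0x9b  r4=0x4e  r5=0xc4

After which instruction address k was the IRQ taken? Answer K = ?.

after  0: r0=0x3c r1=0x12 r2=0x76 r3=0x9b r4=0x4e r5=0xc4  N=1 Z=0
after  1: r0=0x5c r1=0x12 r2=0x76 r3=0x9b r4=0x4e r5=0xc4  N=0 Z=0
after  2: r0=0x5f r1=0x12 r2=0x76 r3=0x9b r4=0x4e r5=0xc4  N=0 Z=0
-- IRQ taken; context saved, return-PC = 3 --

K = 2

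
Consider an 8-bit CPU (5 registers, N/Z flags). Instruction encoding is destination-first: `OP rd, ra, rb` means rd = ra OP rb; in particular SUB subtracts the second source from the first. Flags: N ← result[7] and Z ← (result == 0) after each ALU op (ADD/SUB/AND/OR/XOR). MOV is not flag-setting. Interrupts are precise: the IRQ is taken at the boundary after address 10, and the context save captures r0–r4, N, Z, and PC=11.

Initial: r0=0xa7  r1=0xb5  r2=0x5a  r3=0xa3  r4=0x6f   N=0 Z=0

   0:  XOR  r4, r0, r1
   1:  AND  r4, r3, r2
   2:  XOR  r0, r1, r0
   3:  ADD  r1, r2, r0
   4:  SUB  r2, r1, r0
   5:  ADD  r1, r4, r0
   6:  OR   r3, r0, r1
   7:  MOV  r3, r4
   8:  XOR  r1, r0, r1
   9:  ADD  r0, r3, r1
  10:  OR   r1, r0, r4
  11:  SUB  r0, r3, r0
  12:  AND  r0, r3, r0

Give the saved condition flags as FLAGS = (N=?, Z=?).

FLAGS = (N=0, Z=0)

after  0: r0=0xa7 r1=0xb5 r2=0x5a r3=0xa3 r4=0x12  N=0 Z=0
after  1: r0=0xa7 r1=0xb5 r2=0x5a r3=0xa3 r4=0x02  N=0 Z=0
after  2: r0=0x12 r1=0xb5 r2=0x5a r3=0xa3 r4=0x02  N=0 Z=0
after  3: r0=0x12 r1=0x6c r2=0x5a r3=0xa3 r4=0x02  N=0 Z=0
after  4: r0=0x12 r1=0x6c r2=0x5a r3=0xa3 r4=0x02  N=0 Z=0
after  5: r0=0x12 r1=0x14 r2=0x5a r3=0xa3 r4=0x02  N=0 Z=0
after  6: r0=0x12 r1=0x14 r2=0x5a r3=0x16 r4=0x02  N=0 Z=0
after  7: r0=0x12 r1=0x14 r2=0x5a r3=0x02 r4=0x02  N=0 Z=0
after  8: r0=0x12 r1=0x06 r2=0x5a r3=0x02 r4=0x02  N=0 Z=0
after  9: r0=0x08 r1=0x06 r2=0x5a r3=0x02 r4=0x02  N=0 Z=0
after 10: r0=0x08 r1=0x0a r2=0x5a r3=0x02 r4=0x02  N=0 Z=0
-- IRQ taken; context saved, return-PC = 11 --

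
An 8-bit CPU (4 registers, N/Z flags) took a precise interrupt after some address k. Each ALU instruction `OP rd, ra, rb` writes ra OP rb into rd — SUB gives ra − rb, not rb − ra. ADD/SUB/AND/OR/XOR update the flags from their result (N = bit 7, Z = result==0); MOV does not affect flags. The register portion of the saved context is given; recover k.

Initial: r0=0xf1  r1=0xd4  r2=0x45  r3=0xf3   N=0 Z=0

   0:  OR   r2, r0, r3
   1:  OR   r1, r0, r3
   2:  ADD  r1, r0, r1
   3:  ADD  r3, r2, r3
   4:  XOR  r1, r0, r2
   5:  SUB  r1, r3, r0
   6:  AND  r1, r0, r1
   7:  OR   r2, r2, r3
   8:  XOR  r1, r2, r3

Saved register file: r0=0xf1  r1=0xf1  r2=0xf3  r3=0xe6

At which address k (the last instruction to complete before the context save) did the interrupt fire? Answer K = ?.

K = 6

after  0: r0=0xf1 r1=0xd4 r2=0xf3 r3=0xf3  N=1 Z=0
after  1: r0=0xf1 r1=0xf3 r2=0xf3 r3=0xf3  N=1 Z=0
after  2: r0=0xf1 r1=0xe4 r2=0xf3 r3=0xf3  N=1 Z=0
after  3: r0=0xf1 r1=0xe4 r2=0xf3 r3=0xe6  N=1 Z=0
after  4: r0=0xf1 r1=0x02 r2=0xf3 r3=0xe6  N=0 Z=0
after  5: r0=0xf1 r1=0xf5 r2=0xf3 r3=0xe6  N=1 Z=0
after  6: r0=0xf1 r1=0xf1 r2=0xf3 r3=0xe6  N=1 Z=0
-- IRQ taken; context saved, return-PC = 7 --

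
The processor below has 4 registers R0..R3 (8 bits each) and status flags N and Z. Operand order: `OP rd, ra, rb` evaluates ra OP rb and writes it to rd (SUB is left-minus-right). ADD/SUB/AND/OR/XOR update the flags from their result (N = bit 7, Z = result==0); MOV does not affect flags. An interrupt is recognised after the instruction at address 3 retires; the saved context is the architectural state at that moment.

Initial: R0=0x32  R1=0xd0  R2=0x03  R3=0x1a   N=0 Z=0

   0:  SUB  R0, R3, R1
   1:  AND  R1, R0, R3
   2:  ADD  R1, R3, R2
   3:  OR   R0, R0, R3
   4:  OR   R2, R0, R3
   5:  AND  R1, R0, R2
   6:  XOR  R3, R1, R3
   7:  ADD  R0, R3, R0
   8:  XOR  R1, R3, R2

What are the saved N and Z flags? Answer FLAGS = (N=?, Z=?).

after  0: R0=0x4a R1=0xd0 R2=0x03 R3=0x1a  N=0 Z=0
after  1: R0=0x4a R1=0x0a R2=0x03 R3=0x1a  N=0 Z=0
after  2: R0=0x4a R1=0x1d R2=0x03 R3=0x1a  N=0 Z=0
after  3: R0=0x5a R1=0x1d R2=0x03 R3=0x1a  N=0 Z=0
-- IRQ taken; context saved, return-PC = 4 --

FLAGS = (N=0, Z=0)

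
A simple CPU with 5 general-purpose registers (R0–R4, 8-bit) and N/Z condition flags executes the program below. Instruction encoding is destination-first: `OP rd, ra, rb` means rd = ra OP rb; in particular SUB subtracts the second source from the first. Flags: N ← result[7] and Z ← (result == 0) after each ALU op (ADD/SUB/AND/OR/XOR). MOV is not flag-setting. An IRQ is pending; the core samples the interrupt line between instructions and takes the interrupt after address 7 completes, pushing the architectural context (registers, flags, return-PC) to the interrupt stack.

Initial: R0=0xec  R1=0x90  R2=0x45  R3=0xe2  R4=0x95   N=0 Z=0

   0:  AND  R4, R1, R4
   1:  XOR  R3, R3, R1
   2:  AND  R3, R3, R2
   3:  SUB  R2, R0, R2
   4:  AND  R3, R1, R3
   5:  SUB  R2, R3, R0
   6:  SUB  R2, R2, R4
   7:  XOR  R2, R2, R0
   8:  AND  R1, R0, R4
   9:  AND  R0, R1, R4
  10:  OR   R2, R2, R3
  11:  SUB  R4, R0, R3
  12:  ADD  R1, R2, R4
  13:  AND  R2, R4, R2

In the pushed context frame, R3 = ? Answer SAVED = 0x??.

SAVED = 0x00

after  0: R0=0xec R1=0x90 R2=0x45 R3=0xe2 R4=0x90  N=1 Z=0
after  1: R0=0xec R1=0x90 R2=0x45 R3=0x72 R4=0x90  N=0 Z=0
after  2: R0=0xec R1=0x90 R2=0x45 R3=0x40 R4=0x90  N=0 Z=0
after  3: R0=0xec R1=0x90 R2=0xa7 R3=0x40 R4=0x90  N=1 Z=0
after  4: R0=0xec R1=0x90 R2=0xa7 R3=0x00 R4=0x90  N=0 Z=1
after  5: R0=0xec R1=0x90 R2=0x14 R3=0x00 R4=0x90  N=0 Z=0
after  6: R0=0xec R1=0x90 R2=0x84 R3=0x00 R4=0x90  N=1 Z=0
after  7: R0=0xec R1=0x90 R2=0x68 R3=0x00 R4=0x90  N=0 Z=0
-- IRQ taken; context saved, return-PC = 8 --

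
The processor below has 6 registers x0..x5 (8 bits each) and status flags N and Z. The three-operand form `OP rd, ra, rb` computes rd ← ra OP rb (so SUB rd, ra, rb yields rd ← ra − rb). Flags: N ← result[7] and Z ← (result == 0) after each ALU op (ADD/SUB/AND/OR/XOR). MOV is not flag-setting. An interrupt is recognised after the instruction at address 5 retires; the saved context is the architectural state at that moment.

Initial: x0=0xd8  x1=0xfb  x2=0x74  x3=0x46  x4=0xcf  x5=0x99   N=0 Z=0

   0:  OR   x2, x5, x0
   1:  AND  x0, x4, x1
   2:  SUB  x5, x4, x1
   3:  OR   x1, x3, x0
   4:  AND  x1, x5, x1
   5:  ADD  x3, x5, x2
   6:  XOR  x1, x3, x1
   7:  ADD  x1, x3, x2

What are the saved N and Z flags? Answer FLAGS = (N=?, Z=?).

after  0: x0=0xd8 x1=0xfb x2=0xd9 x3=0x46 x4=0xcf x5=0x99  N=1 Z=0
after  1: x0=0xcb x1=0xfb x2=0xd9 x3=0x46 x4=0xcf x5=0x99  N=1 Z=0
after  2: x0=0xcb x1=0xfb x2=0xd9 x3=0x46 x4=0xcf x5=0xd4  N=1 Z=0
after  3: x0=0xcb x1=0xcf x2=0xd9 x3=0x46 x4=0xcf x5=0xd4  N=1 Z=0
after  4: x0=0xcb x1=0xc4 x2=0xd9 x3=0x46 x4=0xcf x5=0xd4  N=1 Z=0
after  5: x0=0xcb x1=0xc4 x2=0xd9 x3=0xad x4=0xcf x5=0xd4  N=1 Z=0
-- IRQ taken; context saved, return-PC = 6 --

FLAGS = (N=1, Z=0)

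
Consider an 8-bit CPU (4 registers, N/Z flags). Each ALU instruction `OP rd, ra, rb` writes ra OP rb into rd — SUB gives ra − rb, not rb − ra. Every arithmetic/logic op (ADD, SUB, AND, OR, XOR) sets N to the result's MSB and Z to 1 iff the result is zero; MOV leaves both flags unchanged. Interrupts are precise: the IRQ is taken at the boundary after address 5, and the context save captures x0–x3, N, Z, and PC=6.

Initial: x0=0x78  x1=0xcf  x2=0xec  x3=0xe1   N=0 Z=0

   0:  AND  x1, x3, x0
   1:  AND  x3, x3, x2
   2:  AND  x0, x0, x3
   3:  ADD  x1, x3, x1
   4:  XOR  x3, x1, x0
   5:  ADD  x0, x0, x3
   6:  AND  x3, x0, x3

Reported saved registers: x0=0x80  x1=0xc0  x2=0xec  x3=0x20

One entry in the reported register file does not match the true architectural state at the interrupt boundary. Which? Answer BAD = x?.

BAD = x1

after  0: x0=0x78 x1=0x60 x2=0xec x3=0xe1  N=0 Z=0
after  1: x0=0x78 x1=0x60 x2=0xec x3=0xe0  N=1 Z=0
after  2: x0=0x60 x1=0x60 x2=0xec x3=0xe0  N=0 Z=0
after  3: x0=0x60 x1=0x40 x2=0xec x3=0xe0  N=0 Z=0
after  4: x0=0x60 x1=0x40 x2=0xec x3=0x20  N=0 Z=0
after  5: x0=0x80 x1=0x40 x2=0xec x3=0x20  N=1 Z=0
-- IRQ taken; context saved, return-PC = 6 --
mismatch: x1: reported 0xc0 vs actual 0x40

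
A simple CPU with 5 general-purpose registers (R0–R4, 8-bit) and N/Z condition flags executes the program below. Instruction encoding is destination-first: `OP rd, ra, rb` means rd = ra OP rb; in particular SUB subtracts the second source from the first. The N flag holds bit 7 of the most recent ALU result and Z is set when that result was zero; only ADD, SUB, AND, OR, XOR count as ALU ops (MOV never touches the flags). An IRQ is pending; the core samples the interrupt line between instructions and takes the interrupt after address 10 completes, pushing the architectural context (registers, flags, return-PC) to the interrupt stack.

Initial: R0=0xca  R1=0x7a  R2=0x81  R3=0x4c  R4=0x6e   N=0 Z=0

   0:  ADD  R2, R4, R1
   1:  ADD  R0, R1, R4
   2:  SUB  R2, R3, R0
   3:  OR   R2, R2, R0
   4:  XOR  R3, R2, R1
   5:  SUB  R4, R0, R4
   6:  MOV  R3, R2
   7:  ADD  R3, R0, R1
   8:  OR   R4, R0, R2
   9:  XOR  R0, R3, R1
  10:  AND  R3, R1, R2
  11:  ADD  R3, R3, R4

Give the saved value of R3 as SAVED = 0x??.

SAVED = 0x68

after  0: R0=0xca R1=0x7a R2=0xe8 R3=0x4c R4=0x6e  N=1 Z=0
after  1: R0=0xe8 R1=0x7a R2=0xe8 R3=0x4c R4=0x6e  N=1 Z=0
after  2: R0=0xe8 R1=0x7a R2=0x64 R3=0x4c R4=0x6e  N=0 Z=0
after  3: R0=0xe8 R1=0x7a R2=0xec R3=0x4c R4=0x6e  N=1 Z=0
after  4: R0=0xe8 R1=0x7a R2=0xec R3=0x96 R4=0x6e  N=1 Z=0
after  5: R0=0xe8 R1=0x7a R2=0xec R3=0x96 R4=0x7a  N=0 Z=0
after  6: R0=0xe8 R1=0x7a R2=0xec R3=0xec R4=0x7a  N=0 Z=0
after  7: R0=0xe8 R1=0x7a R2=0xec R3=0x62 R4=0x7a  N=0 Z=0
after  8: R0=0xe8 R1=0x7a R2=0xec R3=0x62 R4=0xec  N=1 Z=0
after  9: R0=0x18 R1=0x7a R2=0xec R3=0x62 R4=0xec  N=0 Z=0
after 10: R0=0x18 R1=0x7a R2=0xec R3=0x68 R4=0xec  N=0 Z=0
-- IRQ taken; context saved, return-PC = 11 --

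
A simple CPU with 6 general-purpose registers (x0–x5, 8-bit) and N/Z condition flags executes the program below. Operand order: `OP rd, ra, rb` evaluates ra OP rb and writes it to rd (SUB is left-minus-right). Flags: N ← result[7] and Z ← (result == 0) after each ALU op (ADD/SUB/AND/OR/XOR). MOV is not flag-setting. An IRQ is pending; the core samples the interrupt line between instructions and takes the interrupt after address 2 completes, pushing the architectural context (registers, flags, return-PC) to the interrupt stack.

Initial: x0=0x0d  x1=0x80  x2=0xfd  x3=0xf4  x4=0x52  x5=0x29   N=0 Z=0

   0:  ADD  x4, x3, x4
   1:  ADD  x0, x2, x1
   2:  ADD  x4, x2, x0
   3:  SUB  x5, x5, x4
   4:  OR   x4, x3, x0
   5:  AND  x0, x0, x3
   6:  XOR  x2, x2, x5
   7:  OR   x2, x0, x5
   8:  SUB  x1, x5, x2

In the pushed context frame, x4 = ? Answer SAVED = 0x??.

SAVED = 0x7a

after  0: x0=0x0d x1=0x80 x2=0xfd x3=0xf4 x4=0x46 x5=0x29  N=0 Z=0
after  1: x0=0x7d x1=0x80 x2=0xfd x3=0xf4 x4=0x46 x5=0x29  N=0 Z=0
after  2: x0=0x7d x1=0x80 x2=0xfd x3=0xf4 x4=0x7a x5=0x29  N=0 Z=0
-- IRQ taken; context saved, return-PC = 3 --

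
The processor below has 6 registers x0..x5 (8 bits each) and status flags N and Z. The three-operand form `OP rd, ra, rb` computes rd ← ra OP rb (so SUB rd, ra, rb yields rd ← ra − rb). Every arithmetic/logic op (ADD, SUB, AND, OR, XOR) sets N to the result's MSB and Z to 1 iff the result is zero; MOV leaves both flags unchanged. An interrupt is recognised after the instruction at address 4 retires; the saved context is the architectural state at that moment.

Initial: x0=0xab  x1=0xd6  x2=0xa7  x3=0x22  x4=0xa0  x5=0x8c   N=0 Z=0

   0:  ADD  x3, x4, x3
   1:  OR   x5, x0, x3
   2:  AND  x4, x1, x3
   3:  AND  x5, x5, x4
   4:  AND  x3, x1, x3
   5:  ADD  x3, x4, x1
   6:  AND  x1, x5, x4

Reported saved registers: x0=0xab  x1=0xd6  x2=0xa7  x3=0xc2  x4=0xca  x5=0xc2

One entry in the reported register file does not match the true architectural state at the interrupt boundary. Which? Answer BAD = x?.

after  0: x0=0xab x1=0xd6 x2=0xa7 x3=0xc2 x4=0xa0 x5=0x8c  N=1 Z=0
after  1: x0=0xab x1=0xd6 x2=0xa7 x3=0xc2 x4=0xa0 x5=0xeb  N=1 Z=0
after  2: x0=0xab x1=0xd6 x2=0xa7 x3=0xc2 x4=0xc2 x5=0xeb  N=1 Z=0
after  3: x0=0xab x1=0xd6 x2=0xa7 x3=0xc2 x4=0xc2 x5=0xc2  N=1 Z=0
after  4: x0=0xab x1=0xd6 x2=0xa7 x3=0xc2 x4=0xc2 x5=0xc2  N=1 Z=0
-- IRQ taken; context saved, return-PC = 5 --
mismatch: x4: reported 0xca vs actual 0xc2

BAD = x4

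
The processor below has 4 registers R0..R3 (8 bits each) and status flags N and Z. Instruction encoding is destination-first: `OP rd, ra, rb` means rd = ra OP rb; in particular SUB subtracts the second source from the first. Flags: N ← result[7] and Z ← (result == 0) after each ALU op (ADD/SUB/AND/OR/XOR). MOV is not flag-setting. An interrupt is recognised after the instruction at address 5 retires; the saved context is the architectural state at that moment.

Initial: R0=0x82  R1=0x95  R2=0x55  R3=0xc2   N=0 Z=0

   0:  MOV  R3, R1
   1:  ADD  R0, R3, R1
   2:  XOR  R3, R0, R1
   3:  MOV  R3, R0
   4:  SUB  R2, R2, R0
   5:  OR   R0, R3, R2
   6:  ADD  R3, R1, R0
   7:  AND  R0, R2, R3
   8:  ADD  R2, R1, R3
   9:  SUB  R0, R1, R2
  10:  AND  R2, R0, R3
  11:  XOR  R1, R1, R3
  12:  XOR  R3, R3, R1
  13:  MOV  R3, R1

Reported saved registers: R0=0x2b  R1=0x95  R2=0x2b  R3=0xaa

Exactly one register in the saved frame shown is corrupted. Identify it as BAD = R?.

BAD = R3

after  0: R0=0x82 R1=0x95 R2=0x55 R3=0x95  N=0 Z=0
after  1: R0=0x2a R1=0x95 R2=0x55 R3=0x95  N=0 Z=0
after  2: R0=0x2a R1=0x95 R2=0x55 R3=0xbf  N=1 Z=0
after  3: R0=0x2a R1=0x95 R2=0x55 R3=0x2a  N=1 Z=0
after  4: R0=0x2a R1=0x95 R2=0x2b R3=0x2a  N=0 Z=0
after  5: R0=0x2b R1=0x95 R2=0x2b R3=0x2a  N=0 Z=0
-- IRQ taken; context saved, return-PC = 6 --
mismatch: R3: reported 0xaa vs actual 0x2a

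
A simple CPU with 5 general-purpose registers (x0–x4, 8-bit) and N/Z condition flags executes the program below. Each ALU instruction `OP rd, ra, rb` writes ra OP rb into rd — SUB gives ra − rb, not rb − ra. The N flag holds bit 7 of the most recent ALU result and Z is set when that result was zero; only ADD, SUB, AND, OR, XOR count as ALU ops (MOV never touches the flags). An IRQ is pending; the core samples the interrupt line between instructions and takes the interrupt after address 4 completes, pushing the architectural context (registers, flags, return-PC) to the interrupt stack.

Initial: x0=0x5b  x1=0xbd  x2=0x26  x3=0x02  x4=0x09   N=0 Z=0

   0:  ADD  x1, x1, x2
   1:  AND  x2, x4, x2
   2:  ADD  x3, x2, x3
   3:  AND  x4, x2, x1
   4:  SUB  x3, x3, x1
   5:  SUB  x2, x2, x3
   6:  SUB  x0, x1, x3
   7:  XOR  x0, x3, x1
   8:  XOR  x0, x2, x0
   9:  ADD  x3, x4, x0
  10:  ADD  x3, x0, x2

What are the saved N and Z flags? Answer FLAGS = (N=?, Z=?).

after  0: x0=0x5b x1=0xe3 x2=0x26 x3=0x02 x4=0x09  N=1 Z=0
after  1: x0=0x5b x1=0xe3 x2=0x00 x3=0x02 x4=0x09  N=0 Z=1
after  2: x0=0x5b x1=0xe3 x2=0x00 x3=0x02 x4=0x09  N=0 Z=0
after  3: x0=0x5b x1=0xe3 x2=0x00 x3=0x02 x4=0x00  N=0 Z=1
after  4: x0=0x5b x1=0xe3 x2=0x00 x3=0x1f x4=0x00  N=0 Z=0
-- IRQ taken; context saved, return-PC = 5 --

FLAGS = (N=0, Z=0)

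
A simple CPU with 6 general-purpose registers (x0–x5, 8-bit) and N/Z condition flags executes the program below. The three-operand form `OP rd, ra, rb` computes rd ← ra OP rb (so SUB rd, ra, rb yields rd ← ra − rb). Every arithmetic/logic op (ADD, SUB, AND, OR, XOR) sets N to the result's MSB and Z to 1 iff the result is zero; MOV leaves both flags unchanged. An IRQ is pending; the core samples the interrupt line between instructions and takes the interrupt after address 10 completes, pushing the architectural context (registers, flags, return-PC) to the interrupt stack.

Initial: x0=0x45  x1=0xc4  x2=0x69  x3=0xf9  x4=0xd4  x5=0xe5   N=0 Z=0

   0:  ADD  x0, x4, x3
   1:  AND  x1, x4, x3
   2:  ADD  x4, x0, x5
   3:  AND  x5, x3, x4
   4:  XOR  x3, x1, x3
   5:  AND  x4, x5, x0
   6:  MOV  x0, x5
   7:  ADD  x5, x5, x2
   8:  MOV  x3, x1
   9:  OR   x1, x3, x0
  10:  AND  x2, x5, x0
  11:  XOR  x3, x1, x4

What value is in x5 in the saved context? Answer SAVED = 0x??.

SAVED = 0x19

after  0: x0=0xcd x1=0xc4 x2=0x69 x3=0xf9 x4=0xd4 x5=0xe5  N=1 Z=0
after  1: x0=0xcd x1=0xd0 x2=0x69 x3=0xf9 x4=0xd4 x5=0xe5  N=1 Z=0
after  2: x0=0xcd x1=0xd0 x2=0x69 x3=0xf9 x4=0xb2 x5=0xe5  N=1 Z=0
after  3: x0=0xcd x1=0xd0 x2=0x69 x3=0xf9 x4=0xb2 x5=0xb0  N=1 Z=0
after  4: x0=0xcd x1=0xd0 x2=0x69 x3=0x29 x4=0xb2 x5=0xb0  N=0 Z=0
after  5: x0=0xcd x1=0xd0 x2=0x69 x3=0x29 x4=0x80 x5=0xb0  N=1 Z=0
after  6: x0=0xb0 x1=0xd0 x2=0x69 x3=0x29 x4=0x80 x5=0xb0  N=1 Z=0
after  7: x0=0xb0 x1=0xd0 x2=0x69 x3=0x29 x4=0x80 x5=0x19  N=0 Z=0
after  8: x0=0xb0 x1=0xd0 x2=0x69 x3=0xd0 x4=0x80 x5=0x19  N=0 Z=0
after  9: x0=0xb0 x1=0xf0 x2=0x69 x3=0xd0 x4=0x80 x5=0x19  N=1 Z=0
after 10: x0=0xb0 x1=0xf0 x2=0x10 x3=0xd0 x4=0x80 x5=0x19  N=0 Z=0
-- IRQ taken; context saved, return-PC = 11 --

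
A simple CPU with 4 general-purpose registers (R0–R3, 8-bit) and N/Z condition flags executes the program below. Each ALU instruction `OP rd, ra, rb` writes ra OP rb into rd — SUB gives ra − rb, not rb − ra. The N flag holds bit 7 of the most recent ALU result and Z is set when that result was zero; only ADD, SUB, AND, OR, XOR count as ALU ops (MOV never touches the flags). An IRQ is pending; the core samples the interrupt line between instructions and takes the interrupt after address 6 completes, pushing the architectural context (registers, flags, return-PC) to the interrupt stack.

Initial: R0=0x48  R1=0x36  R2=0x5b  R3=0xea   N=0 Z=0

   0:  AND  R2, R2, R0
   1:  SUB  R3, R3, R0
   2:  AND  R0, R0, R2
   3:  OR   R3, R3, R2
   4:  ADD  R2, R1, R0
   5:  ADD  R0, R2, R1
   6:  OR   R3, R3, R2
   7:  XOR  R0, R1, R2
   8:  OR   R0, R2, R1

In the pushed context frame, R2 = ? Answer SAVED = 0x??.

after  0: R0=0x48 R1=0x36 R2=0x48 R3=0xea  N=0 Z=0
after  1: R0=0x48 R1=0x36 R2=0x48 R3=0xa2  N=1 Z=0
after  2: R0=0x48 R1=0x36 R2=0x48 R3=0xa2  N=0 Z=0
after  3: R0=0x48 R1=0x36 R2=0x48 R3=0xea  N=1 Z=0
after  4: R0=0x48 R1=0x36 R2=0x7e R3=0xea  N=0 Z=0
after  5: R0=0xb4 R1=0x36 R2=0x7e R3=0xea  N=1 Z=0
after  6: R0=0xb4 R1=0x36 R2=0x7e R3=0xfe  N=1 Z=0
-- IRQ taken; context saved, return-PC = 7 --

SAVED = 0x7e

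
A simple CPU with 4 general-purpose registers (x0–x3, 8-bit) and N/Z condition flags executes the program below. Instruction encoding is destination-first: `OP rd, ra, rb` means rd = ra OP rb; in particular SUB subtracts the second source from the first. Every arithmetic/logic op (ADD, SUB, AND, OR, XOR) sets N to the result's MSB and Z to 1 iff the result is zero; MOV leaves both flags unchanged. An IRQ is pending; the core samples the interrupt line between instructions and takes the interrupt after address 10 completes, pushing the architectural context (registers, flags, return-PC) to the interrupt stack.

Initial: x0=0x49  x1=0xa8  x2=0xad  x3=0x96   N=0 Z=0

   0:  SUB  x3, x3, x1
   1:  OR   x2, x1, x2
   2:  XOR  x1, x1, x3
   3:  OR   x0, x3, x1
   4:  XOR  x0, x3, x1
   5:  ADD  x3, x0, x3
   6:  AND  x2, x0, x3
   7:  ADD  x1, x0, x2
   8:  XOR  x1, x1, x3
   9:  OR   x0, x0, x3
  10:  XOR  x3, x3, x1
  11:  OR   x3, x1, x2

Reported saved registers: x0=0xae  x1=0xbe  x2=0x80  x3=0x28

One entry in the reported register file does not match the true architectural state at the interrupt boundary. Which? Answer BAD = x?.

BAD = x0

after  0: x0=0x49 x1=0xa8 x2=0xad x3=0xee  N=1 Z=0
after  1: x0=0x49 x1=0xa8 x2=0xad x3=0xee  N=1 Z=0
after  2: x0=0x49 x1=0x46 x2=0xad x3=0xee  N=0 Z=0
after  3: x0=0xee x1=0x46 x2=0xad x3=0xee  N=1 Z=0
after  4: x0=0xa8 x1=0x46 x2=0xad x3=0xee  N=1 Z=0
after  5: x0=0xa8 x1=0x46 x2=0xad x3=0x96  N=1 Z=0
after  6: x0=0xa8 x1=0x46 x2=0x80 x3=0x96  N=1 Z=0
after  7: x0=0xa8 x1=0x28 x2=0x80 x3=0x96  N=0 Z=0
after  8: x0=0xa8 x1=0xbe x2=0x80 x3=0x96  N=1 Z=0
after  9: x0=0xbe x1=0xbe x2=0x80 x3=0x96  N=1 Z=0
after 10: x0=0xbe x1=0xbe x2=0x80 x3=0x28  N=0 Z=0
-- IRQ taken; context saved, return-PC = 11 --
mismatch: x0: reported 0xae vs actual 0xbe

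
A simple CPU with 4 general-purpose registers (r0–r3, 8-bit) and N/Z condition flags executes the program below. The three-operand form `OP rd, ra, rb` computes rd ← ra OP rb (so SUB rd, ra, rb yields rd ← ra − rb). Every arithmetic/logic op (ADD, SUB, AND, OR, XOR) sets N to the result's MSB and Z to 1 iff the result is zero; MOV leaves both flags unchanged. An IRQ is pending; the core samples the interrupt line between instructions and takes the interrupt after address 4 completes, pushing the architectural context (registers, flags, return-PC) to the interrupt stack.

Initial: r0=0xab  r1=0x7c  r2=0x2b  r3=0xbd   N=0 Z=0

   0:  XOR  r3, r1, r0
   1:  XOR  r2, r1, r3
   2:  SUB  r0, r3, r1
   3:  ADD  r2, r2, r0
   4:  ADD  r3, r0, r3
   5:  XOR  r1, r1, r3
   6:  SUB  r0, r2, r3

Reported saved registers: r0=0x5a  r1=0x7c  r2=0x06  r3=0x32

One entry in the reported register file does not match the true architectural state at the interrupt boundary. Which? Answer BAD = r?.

BAD = r0

after  0: r0=0xab r1=0x7c r2=0x2b r3=0xd7  N=1 Z=0
after  1: r0=0xab r1=0x7c r2=0xab r3=0xd7  N=1 Z=0
after  2: r0=0x5b r1=0x7c r2=0xab r3=0xd7  N=0 Z=0
after  3: r0=0x5b r1=0x7c r2=0x06 r3=0xd7  N=0 Z=0
after  4: r0=0x5b r1=0x7c r2=0x06 r3=0x32  N=0 Z=0
-- IRQ taken; context saved, return-PC = 5 --
mismatch: r0: reported 0x5a vs actual 0x5b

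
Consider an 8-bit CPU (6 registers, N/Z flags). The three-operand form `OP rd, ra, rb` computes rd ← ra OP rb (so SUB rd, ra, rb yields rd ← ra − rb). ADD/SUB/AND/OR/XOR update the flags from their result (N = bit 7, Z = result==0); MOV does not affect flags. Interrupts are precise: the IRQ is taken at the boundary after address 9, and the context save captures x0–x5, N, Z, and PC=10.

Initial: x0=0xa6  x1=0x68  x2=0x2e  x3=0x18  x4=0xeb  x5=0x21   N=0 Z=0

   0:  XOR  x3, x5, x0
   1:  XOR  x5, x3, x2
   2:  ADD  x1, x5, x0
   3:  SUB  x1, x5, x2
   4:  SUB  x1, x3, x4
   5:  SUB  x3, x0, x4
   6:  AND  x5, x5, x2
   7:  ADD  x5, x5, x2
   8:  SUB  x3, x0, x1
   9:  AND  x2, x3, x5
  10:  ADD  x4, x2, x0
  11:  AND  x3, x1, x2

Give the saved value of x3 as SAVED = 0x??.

after  0: x0=0xa6 x1=0x68 x2=0x2e x3=0x87 x4=0xeb x5=0x21  N=1 Z=0
after  1: x0=0xa6 x1=0x68 x2=0x2e x3=0x87 x4=0xeb x5=0xa9  N=1 Z=0
after  2: x0=0xa6 x1=0x4f x2=0x2e x3=0x87 x4=0xeb x5=0xa9  N=0 Z=0
after  3: x0=0xa6 x1=0x7b x2=0x2e x3=0x87 x4=0xeb x5=0xa9  N=0 Z=0
after  4: x0=0xa6 x1=0x9c x2=0x2e x3=0x87 x4=0xeb x5=0xa9  N=1 Z=0
after  5: x0=0xa6 x1=0x9c x2=0x2e x3=0xbb x4=0xeb x5=0xa9  N=1 Z=0
after  6: x0=0xa6 x1=0x9c x2=0x2e x3=0xbb x4=0xeb x5=0x28  N=0 Z=0
after  7: x0=0xa6 x1=0x9c x2=0x2e x3=0xbb x4=0xeb x5=0x56  N=0 Z=0
after  8: x0=0xa6 x1=0x9c x2=0x2e x3=0x0a x4=0xeb x5=0x56  N=0 Z=0
after  9: x0=0xa6 x1=0x9c x2=0x02 x3=0x0a x4=0xeb x5=0x56  N=0 Z=0
-- IRQ taken; context saved, return-PC = 10 --

SAVED = 0x0a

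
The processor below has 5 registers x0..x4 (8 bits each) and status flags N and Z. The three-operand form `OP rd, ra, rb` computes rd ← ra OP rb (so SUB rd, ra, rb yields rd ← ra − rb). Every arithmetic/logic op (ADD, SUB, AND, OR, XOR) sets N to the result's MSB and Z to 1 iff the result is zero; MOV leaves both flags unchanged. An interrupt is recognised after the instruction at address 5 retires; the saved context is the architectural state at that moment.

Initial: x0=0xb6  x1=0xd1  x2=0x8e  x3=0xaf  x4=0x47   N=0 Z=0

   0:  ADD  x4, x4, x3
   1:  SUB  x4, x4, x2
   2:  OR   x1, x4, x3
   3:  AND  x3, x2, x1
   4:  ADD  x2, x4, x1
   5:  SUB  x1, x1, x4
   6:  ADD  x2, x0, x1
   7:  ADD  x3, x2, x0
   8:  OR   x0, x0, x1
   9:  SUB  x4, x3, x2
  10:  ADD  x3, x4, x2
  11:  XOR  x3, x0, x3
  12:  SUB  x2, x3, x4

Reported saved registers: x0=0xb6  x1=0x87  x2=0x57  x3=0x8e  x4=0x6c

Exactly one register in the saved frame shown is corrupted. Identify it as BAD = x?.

BAD = x4

after  0: x0=0xb6 x1=0xd1 x2=0x8e x3=0xaf x4=0xf6  N=1 Z=0
after  1: x0=0xb6 x1=0xd1 x2=0x8e x3=0xaf x4=0x68  N=0 Z=0
after  2: x0=0xb6 x1=0xef x2=0x8e x3=0xaf x4=0x68  N=1 Z=0
after  3: x0=0xb6 x1=0xef x2=0x8e x3=0x8e x4=0x68  N=1 Z=0
after  4: x0=0xb6 x1=0xef x2=0x57 x3=0x8e x4=0x68  N=0 Z=0
after  5: x0=0xb6 x1=0x87 x2=0x57 x3=0x8e x4=0x68  N=1 Z=0
-- IRQ taken; context saved, return-PC = 6 --
mismatch: x4: reported 0x6c vs actual 0x68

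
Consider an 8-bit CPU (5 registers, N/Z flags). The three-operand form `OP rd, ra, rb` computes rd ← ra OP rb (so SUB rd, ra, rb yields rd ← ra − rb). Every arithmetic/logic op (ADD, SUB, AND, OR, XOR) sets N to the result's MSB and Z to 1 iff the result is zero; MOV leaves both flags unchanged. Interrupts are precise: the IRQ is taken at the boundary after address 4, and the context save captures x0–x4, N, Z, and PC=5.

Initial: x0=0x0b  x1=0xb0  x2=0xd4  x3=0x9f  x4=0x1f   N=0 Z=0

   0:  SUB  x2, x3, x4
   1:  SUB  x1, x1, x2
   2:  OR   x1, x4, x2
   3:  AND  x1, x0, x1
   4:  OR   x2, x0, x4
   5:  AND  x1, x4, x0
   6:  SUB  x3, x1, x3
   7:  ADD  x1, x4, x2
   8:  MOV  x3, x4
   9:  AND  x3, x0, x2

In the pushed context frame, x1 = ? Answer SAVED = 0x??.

SAVED = 0x0b

after  0: x0=0x0b x1=0xb0 x2=0x80 x3=0x9f x4=0x1f  N=1 Z=0
after  1: x0=0x0b x1=0x30 x2=0x80 x3=0x9f x4=0x1f  N=0 Z=0
after  2: x0=0x0b x1=0x9f x2=0x80 x3=0x9f x4=0x1f  N=1 Z=0
after  3: x0=0x0b x1=0x0b x2=0x80 x3=0x9f x4=0x1f  N=0 Z=0
after  4: x0=0x0b x1=0x0b x2=0x1f x3=0x9f x4=0x1f  N=0 Z=0
-- IRQ taken; context saved, return-PC = 5 --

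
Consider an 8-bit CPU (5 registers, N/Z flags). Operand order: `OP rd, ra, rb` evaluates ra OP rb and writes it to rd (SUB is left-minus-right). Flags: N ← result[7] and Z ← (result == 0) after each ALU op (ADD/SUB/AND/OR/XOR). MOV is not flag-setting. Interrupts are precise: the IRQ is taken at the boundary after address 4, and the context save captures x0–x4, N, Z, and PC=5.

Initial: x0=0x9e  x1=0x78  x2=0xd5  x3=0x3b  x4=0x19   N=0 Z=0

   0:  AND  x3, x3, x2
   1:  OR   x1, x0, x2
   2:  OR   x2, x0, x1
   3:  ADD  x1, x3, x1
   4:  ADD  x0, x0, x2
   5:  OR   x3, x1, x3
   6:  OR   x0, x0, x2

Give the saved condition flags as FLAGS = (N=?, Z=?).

FLAGS = (N=0, Z=0)

after  0: x0=0x9e x1=0x78 x2=0xd5 x3=0x11 x4=0x19  N=0 Z=0
after  1: x0=0x9e x1=0xdf x2=0xd5 x3=0x11 x4=0x19  N=1 Z=0
after  2: x0=0x9e x1=0xdf x2=0xdf x3=0x11 x4=0x19  N=1 Z=0
after  3: x0=0x9e x1=0xf0 x2=0xdf x3=0x11 x4=0x19  N=1 Z=0
after  4: x0=0x7d x1=0xf0 x2=0xdf x3=0x11 x4=0x19  N=0 Z=0
-- IRQ taken; context saved, return-PC = 5 --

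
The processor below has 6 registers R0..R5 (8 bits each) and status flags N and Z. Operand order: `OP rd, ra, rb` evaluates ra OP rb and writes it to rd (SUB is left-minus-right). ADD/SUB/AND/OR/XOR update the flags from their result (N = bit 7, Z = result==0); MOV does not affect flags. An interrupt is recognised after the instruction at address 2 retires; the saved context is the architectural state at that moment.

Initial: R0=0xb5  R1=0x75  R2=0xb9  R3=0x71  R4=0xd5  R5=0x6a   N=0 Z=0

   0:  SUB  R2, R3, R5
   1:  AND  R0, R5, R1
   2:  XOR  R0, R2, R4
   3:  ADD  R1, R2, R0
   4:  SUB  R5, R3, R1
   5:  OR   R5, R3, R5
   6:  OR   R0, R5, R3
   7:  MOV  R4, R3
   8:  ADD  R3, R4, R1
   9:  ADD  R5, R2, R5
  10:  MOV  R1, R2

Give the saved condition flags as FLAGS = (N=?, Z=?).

after  0: R0=0xb5 R1=0x75 R2=0x07 R3=0x71 R4=0xd5 R5=0x6a  N=0 Z=0
after  1: R0=0x60 R1=0x75 R2=0x07 R3=0x71 R4=0xd5 R5=0x6a  N=0 Z=0
after  2: R0=0xd2 R1=0x75 R2=0x07 R3=0x71 R4=0xd5 R5=0x6a  N=1 Z=0
-- IRQ taken; context saved, return-PC = 3 --

FLAGS = (N=1, Z=0)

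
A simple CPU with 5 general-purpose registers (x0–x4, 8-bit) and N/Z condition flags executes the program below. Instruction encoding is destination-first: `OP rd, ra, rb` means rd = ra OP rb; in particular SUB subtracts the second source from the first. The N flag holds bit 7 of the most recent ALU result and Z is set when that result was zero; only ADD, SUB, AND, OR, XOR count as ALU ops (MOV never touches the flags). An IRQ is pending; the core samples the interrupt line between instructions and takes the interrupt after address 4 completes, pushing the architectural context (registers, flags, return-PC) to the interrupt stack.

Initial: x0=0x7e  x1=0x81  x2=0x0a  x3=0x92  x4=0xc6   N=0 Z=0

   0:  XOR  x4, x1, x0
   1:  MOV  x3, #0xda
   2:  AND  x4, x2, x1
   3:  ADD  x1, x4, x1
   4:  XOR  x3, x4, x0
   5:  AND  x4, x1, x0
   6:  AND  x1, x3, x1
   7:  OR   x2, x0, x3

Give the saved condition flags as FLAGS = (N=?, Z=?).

FLAGS = (N=0, Z=0)

after  0: x0=0x7e x1=0x81 x2=0x0a x3=0x92 x4=0xff  N=1 Z=0
after  1: x0=0x7e x1=0x81 x2=0x0a x3=0xda x4=0xff  N=1 Z=0
after  2: x0=0x7e x1=0x81 x2=0x0a x3=0xda x4=0x00  N=0 Z=1
after  3: x0=0x7e x1=0x81 x2=0x0a x3=0xda x4=0x00  N=1 Z=0
after  4: x0=0x7e x1=0x81 x2=0x0a x3=0x7e x4=0x00  N=0 Z=0
-- IRQ taken; context saved, return-PC = 5 --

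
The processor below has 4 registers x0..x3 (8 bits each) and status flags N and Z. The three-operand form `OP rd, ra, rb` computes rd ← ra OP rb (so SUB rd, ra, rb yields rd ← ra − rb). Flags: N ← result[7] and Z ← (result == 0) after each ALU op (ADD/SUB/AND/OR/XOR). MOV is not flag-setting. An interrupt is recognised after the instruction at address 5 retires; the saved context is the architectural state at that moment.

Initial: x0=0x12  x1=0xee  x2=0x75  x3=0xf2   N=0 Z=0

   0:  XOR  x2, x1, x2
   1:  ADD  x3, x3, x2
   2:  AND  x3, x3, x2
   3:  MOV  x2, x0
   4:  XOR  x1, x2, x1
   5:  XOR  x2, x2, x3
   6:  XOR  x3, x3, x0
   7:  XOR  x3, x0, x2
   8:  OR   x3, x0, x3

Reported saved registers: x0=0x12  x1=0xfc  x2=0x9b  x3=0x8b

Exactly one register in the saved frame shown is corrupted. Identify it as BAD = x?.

BAD = x3

after  0: x0=0x12 x1=0xee x2=0x9b x3=0xf2  N=1 Z=0
after  1: x0=0x12 x1=0xee x2=0x9b x3=0x8d  N=1 Z=0
after  2: x0=0x12 x1=0xee x2=0x9b x3=0x89  N=1 Z=0
after  3: x0=0x12 x1=0xee x2=0x12 x3=0x89  N=1 Z=0
after  4: x0=0x12 x1=0xfc x2=0x12 x3=0x89  N=1 Z=0
after  5: x0=0x12 x1=0xfc x2=0x9b x3=0x89  N=1 Z=0
-- IRQ taken; context saved, return-PC = 6 --
mismatch: x3: reported 0x8b vs actual 0x89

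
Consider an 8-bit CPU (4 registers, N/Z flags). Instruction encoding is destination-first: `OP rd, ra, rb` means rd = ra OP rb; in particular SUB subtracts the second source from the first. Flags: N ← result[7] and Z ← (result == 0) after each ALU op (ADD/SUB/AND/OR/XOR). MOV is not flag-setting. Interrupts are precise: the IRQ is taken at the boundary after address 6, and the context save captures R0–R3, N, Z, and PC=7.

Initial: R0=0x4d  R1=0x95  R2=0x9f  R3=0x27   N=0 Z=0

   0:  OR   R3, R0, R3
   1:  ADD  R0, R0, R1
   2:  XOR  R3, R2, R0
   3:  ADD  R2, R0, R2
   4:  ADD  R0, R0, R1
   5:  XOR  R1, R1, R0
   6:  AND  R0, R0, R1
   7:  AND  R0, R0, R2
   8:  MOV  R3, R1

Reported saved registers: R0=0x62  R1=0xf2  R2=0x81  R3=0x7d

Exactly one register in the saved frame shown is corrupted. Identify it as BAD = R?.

BAD = R1

after  0: R0=0x4d R1=0x95 R2=0x9f R3=0x6f  N=0 Z=0
after  1: R0=0xe2 R1=0x95 R2=0x9f R3=0x6f  N=1 Z=0
after  2: R0=0xe2 R1=0x95 R2=0x9f R3=0x7d  N=0 Z=0
after  3: R0=0xe2 R1=0x95 R2=0x81 R3=0x7d  N=1 Z=0
after  4: R0=0x77 R1=0x95 R2=0x81 R3=0x7d  N=0 Z=0
after  5: R0=0x77 R1=0xe2 R2=0x81 R3=0x7d  N=1 Z=0
after  6: R0=0x62 R1=0xe2 R2=0x81 R3=0x7d  N=0 Z=0
-- IRQ taken; context saved, return-PC = 7 --
mismatch: R1: reported 0xf2 vs actual 0xe2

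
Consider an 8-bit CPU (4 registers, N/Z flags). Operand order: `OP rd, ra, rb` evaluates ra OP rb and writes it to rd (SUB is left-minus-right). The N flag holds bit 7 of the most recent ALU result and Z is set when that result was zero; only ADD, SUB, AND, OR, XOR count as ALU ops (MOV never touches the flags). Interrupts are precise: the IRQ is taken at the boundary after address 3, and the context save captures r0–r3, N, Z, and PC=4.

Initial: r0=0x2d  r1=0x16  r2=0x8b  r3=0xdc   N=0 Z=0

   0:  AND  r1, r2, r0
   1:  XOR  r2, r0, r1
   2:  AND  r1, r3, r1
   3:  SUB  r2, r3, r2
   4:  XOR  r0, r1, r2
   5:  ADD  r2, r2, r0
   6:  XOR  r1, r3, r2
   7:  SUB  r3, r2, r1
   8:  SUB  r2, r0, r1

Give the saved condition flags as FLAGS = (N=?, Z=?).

FLAGS = (N=1, Z=0)

after  0: r0=0x2d r1=0x09 r2=0x8b r3=0xdc  N=0 Z=0
after  1: r0=0x2d r1=0x09 r2=0x24 r3=0xdc  N=0 Z=0
after  2: r0=0x2d r1=0x08 r2=0x24 r3=0xdc  N=0 Z=0
after  3: r0=0x2d r1=0x08 r2=0xb8 r3=0xdc  N=1 Z=0
-- IRQ taken; context saved, return-PC = 4 --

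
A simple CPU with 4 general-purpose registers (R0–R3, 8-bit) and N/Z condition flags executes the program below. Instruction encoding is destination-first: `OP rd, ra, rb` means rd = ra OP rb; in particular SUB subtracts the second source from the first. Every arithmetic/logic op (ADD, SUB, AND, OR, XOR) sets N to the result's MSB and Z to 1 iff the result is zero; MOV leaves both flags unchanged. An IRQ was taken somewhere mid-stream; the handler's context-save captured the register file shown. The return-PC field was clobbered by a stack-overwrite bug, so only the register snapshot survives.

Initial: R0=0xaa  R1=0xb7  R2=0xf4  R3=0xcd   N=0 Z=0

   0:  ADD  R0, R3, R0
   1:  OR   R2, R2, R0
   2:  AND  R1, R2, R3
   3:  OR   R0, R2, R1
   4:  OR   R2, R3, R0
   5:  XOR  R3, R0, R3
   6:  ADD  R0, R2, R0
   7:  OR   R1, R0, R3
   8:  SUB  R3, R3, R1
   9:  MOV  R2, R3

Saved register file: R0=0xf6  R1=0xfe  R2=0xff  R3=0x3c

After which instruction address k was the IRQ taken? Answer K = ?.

K = 8

after  0: R0=0x77 R1=0xb7 R2=0xf4 R3=0xcd  N=0 Z=0
after  1: R0=0x77 R1=0xb7 R2=0xf7 R3=0xcd  N=1 Z=0
after  2: R0=0x77 R1=0xc5 R2=0xf7 R3=0xcd  N=1 Z=0
after  3: R0=0xf7 R1=0xc5 R2=0xf7 R3=0xcd  N=1 Z=0
after  4: R0=0xf7 R1=0xc5 R2=0xff R3=0xcd  N=1 Z=0
after  5: R0=0xf7 R1=0xc5 R2=0xff R3=0x3a  N=0 Z=0
after  6: R0=0xf6 R1=0xc5 R2=0xff R3=0x3a  N=1 Z=0
after  7: R0=0xf6 R1=0xfe R2=0xff R3=0x3a  N=1 Z=0
after  8: R0=0xf6 R1=0xfe R2=0xff R3=0x3c  N=0 Z=0
-- IRQ taken; context saved, return-PC = 9 --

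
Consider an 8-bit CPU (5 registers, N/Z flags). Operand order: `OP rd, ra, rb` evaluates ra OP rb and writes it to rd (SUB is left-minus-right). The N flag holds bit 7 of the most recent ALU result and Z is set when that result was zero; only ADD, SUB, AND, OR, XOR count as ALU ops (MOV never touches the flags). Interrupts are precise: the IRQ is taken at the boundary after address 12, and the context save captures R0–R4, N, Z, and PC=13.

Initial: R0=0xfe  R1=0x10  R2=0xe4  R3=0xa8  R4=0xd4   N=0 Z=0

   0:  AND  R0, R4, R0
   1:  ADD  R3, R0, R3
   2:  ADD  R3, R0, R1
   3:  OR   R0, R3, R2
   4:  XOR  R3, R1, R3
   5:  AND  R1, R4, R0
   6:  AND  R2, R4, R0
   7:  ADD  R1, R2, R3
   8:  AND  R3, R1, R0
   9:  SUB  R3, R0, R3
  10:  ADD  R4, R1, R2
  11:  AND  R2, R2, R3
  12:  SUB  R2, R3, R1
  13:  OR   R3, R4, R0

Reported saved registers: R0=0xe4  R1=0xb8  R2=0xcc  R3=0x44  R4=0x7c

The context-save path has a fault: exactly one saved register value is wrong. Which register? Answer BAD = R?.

BAD = R2

after  0: R0=0xd4 R1=0x10 R2=0xe4 R3=0xa8 R4=0xd4  N=1 Z=0
after  1: R0=0xd4 R1=0x10 R2=0xe4 R3=0x7c R4=0xd4  N=0 Z=0
after  2: R0=0xd4 R1=0x10 R2=0xe4 R3=0xe4 R4=0xd4  N=1 Z=0
after  3: R0=0xe4 R1=0x10 R2=0xe4 R3=0xe4 R4=0xd4  N=1 Z=0
after  4: R0=0xe4 R1=0x10 R2=0xe4 R3=0xf4 R4=0xd4  N=1 Z=0
after  5: R0=0xe4 R1=0xc4 R2=0xe4 R3=0xf4 R4=0xd4  N=1 Z=0
after  6: R0=0xe4 R1=0xc4 R2=0xc4 R3=0xf4 R4=0xd4  N=1 Z=0
after  7: R0=0xe4 R1=0xb8 R2=0xc4 R3=0xf4 R4=0xd4  N=1 Z=0
after  8: R0=0xe4 R1=0xb8 R2=0xc4 R3=0xa0 R4=0xd4  N=1 Z=0
after  9: R0=0xe4 R1=0xb8 R2=0xc4 R3=0x44 R4=0xd4  N=0 Z=0
after 10: R0=0xe4 R1=0xb8 R2=0xc4 R3=0x44 R4=0x7c  N=0 Z=0
after 11: R0=0xe4 R1=0xb8 R2=0x44 R3=0x44 R4=0x7c  N=0 Z=0
after 12: R0=0xe4 R1=0xb8 R2=0x8c R3=0x44 R4=0x7c  N=1 Z=0
-- IRQ taken; context saved, return-PC = 13 --
mismatch: R2: reported 0xcc vs actual 0x8c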